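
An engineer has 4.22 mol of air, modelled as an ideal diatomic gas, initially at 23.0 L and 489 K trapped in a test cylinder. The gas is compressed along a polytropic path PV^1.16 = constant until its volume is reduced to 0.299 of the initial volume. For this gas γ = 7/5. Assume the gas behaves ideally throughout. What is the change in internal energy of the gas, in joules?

9140 J

P₁ = nRT₁/V₁ = 4.22×8.314×489/23.0 = 746 kPa.
Polytropic n=1.16: T₂ = T₁(V₁/V₂)^(n−1) = 489×(3.34)^0.16 = 593 K; P₂ = P₁(V₁/V₂)^n = 3030 kPa.
For an ideal gas ΔU = nCvΔT with Cv = (5/2)R = 20.8 J/(mol·K).
ΔU = 4.22×20.8×(593−489) = 9140 J.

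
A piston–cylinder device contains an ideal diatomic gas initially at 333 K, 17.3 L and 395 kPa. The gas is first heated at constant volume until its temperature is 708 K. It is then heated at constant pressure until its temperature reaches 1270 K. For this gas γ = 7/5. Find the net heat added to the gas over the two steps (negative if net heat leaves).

n = P₁V₁/(RT₁) = 395×17.3/(8.314×333) = 2.47 mol.
Step 1 — Isochoric: V stays 17.3 L; P/T = const ⇒ T₂ = 708 K, P₂ = 840 kPa.
W = 0 (no volume change).
ΔU = nCvΔT = 2.47×20.8×(708−333) = 19200 J.
Q = ΔU = 19200 J.
State after step 1: P = 840 kPa, V = 17.3 L, T = 708 K.
Step 2 — Isobaric: P stays 840 kPa; V/T = const ⇒ T₂ = 1270 K, V₂ = 31.0 L.
W = PΔV = 840×(31.0−17.3) kPa·L = 11500 J.
ΔU = nCvΔT = 2.47×20.8×(1270−708) = 28800 J.
Q = ΔU + W = nCpΔT = 40400 J.
Net over both steps: W = 11500 J, Q = 59600 J, ΔU = 48100 J.

59600 J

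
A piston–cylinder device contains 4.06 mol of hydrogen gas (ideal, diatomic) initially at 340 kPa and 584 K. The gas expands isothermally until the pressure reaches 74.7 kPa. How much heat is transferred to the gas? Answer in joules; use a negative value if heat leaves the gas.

29900 J

V₁ = nRT₁/P₁ = 4.06×8.314×584/340 = 58.0 L.
Isothermal: T stays 584 K; PV = const ⇒ V₂ = 264 L, P₂ = 74.7 kPa.
ΔU = 0 (ideal gas, T constant).
W = nRT ln(V₂/V₁) = 4.06×8.314×584×ln(4.55) = 29900 J.
Q = ΔU + W = 29900 J.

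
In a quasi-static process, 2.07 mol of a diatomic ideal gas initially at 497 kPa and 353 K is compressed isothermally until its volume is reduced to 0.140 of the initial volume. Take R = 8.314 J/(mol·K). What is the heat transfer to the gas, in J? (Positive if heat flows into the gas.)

-11900 J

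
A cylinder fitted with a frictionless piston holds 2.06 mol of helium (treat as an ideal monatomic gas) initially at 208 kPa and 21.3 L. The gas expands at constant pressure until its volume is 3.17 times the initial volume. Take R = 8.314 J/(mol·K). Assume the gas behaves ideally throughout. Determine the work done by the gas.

9610 J

T₁ = P₁V₁/(nR) = 208×21.3/(2.06×8.314) = 259 K.
Isobaric: P stays 208 kPa; V/T = const ⇒ T₂ = 820 K, V₂ = 67.5 L.
W = PΔV = 208×(67.5−21.3) kPa·L = 9610 J.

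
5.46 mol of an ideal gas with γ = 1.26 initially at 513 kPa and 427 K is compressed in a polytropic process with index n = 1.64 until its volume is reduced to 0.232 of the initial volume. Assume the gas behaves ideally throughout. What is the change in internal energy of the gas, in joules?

V₁ = nRT₁/P₁ = 5.46×8.314×427/513 = 37.8 L.
Polytropic n=1.64: T₂ = T₁(V₁/V₂)^(n−1) = 427×(4.31)^0.64 = 1090 K; P₂ = P₁(V₁/V₂)^n = 5630 kPa.
For an ideal gas ΔU = nCvΔT with Cv = R/(γ−1) = 32.0 J/(mol·K).
ΔU = 5.46×32.0×(1090−427) = 115000 J.

115000 J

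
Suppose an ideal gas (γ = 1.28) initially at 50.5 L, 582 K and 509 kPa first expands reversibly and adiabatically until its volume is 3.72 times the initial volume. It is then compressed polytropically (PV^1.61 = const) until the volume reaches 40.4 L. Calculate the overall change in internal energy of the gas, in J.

n = P₁V₁/(RT₁) = 509×50.5/(8.314×582) = 5.31 mol.
Step 1 — Adiabatic: TV^(γ−1) = const ⇒ T₂ = 582×(0.269)^0.280 = 403 K; PV^γ = const ⇒ P₂ = 94.7 kPa.
ΔU = nCvΔT = 5.31×29.7×(403−582) = -28300 J.
Q = 0 for an adiabatic process, so W = −ΔU = 28300 J.
State after step 1: P = 94.7 kPa, V = 188 L, T = 403 K.
Step 2 — Polytropic n=1.61: T₂ = T₁(V₁/V₂)^(n−1) = 403×(4.65)^0.61 = 1030 K; P₂ = P₁(V₁/V₂)^n = 1120 kPa.
W = (P₁V₁−P₂V₂)/(n−1) = (94.7×188−1120×40.4)/0.61 = -45300 J.
ΔU = nCvΔT = 5.31×29.7×(1030−403) = 98700 J.
Q = ΔU + W = 53400 J.
Net over both steps: W = -17100 J, Q = 53400 J, ΔU = 70500 J.

70500 J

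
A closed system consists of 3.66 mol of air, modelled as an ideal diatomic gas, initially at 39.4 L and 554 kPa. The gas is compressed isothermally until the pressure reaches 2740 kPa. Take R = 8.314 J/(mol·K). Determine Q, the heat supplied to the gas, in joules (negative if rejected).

-34900 J

T₁ = P₁V₁/(nR) = 554×39.4/(3.66×8.314) = 717 K.
Isothermal: T stays 717 K; PV = const ⇒ V₂ = 7.97 L, P₂ = 2740 kPa.
ΔU = 0 (ideal gas, T constant).
W = nRT ln(V₂/V₁) = 3.66×8.314×717×ln(0.202) = -34900 J.
Q = ΔU + W = -34900 J.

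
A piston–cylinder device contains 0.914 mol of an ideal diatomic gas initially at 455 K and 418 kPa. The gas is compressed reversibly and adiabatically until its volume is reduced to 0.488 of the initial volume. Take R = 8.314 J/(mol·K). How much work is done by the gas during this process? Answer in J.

V₁ = nRT₁/P₁ = 0.914×8.314×455/418 = 8.27 L.
Adiabatic: TV^(γ−1) = const ⇒ T₂ = 455×(2.05)^0.400 = 606 K; PV^γ = const ⇒ P₂ = 1140 kPa.
ΔU = nCvΔT = 0.914×20.8×(606−455) = 2870 J.
Q = 0 for an adiabatic process, so W = −ΔU = -2870 J.

-2870 J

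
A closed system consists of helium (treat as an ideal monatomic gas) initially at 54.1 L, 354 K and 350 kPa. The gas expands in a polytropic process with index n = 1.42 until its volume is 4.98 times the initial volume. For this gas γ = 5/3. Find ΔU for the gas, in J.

n = P₁V₁/(RT₁) = 350×54.1/(8.314×354) = 6.43 mol.
Polytropic n=1.42: T₂ = T₁(V₁/V₂)^(n−1) = 354×(0.201)^0.42 = 180 K; P₂ = P₁(V₁/V₂)^n = 35.8 kPa.
For an ideal gas ΔU = nCvΔT with Cv = (3/2)R = 12.5 J/(mol·K).
ΔU = 6.43×12.5×(180−354) = -13900 J.

-13900 J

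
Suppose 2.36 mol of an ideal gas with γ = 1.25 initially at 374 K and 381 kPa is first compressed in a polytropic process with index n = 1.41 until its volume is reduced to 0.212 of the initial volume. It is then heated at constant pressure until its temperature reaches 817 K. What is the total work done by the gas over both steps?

-13700 J

V₁ = nRT₁/P₁ = 2.36×8.314×374/381 = 19.3 L.
Step 1 — Polytropic n=1.41: T₂ = T₁(V₁/V₂)^(n−1) = 374×(4.72)^0.41 = 706 K; P₂ = P₁(V₁/V₂)^n = 3390 kPa.
W = (P₁V₁−P₂V₂)/(n−1) = (381×19.3−3390×4.08)/0.41 = -15900 J.
ΔU = nCvΔT = 2.36×33.3×(706−374) = 26100 J.
Q = ΔU + W = 10200 J.
State after step 1: P = 3390 kPa, V = 4.08 L, T = 706 K.
Step 2 — Isobaric: P stays 3390 kPa; V/T = const ⇒ T₂ = 817 K, V₂ = 4.72 L.
W = PΔV = 3390×(4.72−4.08) kPa·L = 2170 J.
ΔU = nCvΔT = 2.36×33.3×(817−706) = 8680 J.
Q = ΔU + W = nCpΔT = 10800 J.
Net over both steps: W = -13700 J, Q = 21000 J, ΔU = 34800 J.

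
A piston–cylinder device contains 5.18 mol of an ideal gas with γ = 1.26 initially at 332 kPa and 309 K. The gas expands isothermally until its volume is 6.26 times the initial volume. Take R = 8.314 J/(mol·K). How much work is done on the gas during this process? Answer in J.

-24400 J

V₁ = nRT₁/P₁ = 5.18×8.314×309/332 = 40.1 L.
Isothermal: T stays 309 K; PV = const ⇒ V₂ = 251 L, P₂ = 53.0 kPa.
W = nRT ln(V₂/V₁) = 5.18×8.314×309×ln(6.26) = 24400 J.
Work done on the gas = −W_by = -24400 J.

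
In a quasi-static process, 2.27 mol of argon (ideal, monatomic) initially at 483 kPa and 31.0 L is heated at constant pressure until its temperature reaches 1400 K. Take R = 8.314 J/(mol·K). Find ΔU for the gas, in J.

17200 J

T₁ = P₁V₁/(nR) = 483×31.0/(2.27×8.314) = 793 K.
Isobaric: P stays 483 kPa; V/T = const ⇒ T₂ = 1400 K, V₂ = 54.7 L.
For an ideal gas ΔU = nCvΔT with Cv = (3/2)R = 12.5 J/(mol·K).
ΔU = 2.27×12.5×(1400−793) = 17200 J.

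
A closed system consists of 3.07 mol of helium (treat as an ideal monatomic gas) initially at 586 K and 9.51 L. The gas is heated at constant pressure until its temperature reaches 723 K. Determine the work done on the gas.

P₁ = nRT₁/V₁ = 3.07×8.314×586/9.51 = 1570 kPa.
Isobaric: P stays 1570 kPa; V/T = const ⇒ T₂ = 723 K, V₂ = 11.7 L.
W = PΔV = 1570×(11.7−9.51) kPa·L = 3500 J.
Work done on the gas = −W_by = -3500 J.

-3500 J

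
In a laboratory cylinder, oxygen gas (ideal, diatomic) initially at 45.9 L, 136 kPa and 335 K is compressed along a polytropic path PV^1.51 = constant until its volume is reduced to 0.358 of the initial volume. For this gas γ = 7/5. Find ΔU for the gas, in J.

10700 J

n = P₁V₁/(RT₁) = 136×45.9/(8.314×335) = 2.24 mol.
Polytropic n=1.51: T₂ = T₁(V₁/V₂)^(n−1) = 335×(2.79)^0.51 = 566 K; P₂ = P₁(V₁/V₂)^n = 641 kPa.
For an ideal gas ΔU = nCvΔT with Cv = (5/2)R = 20.8 J/(mol·K).
ΔU = 2.24×20.8×(566−335) = 10700 J.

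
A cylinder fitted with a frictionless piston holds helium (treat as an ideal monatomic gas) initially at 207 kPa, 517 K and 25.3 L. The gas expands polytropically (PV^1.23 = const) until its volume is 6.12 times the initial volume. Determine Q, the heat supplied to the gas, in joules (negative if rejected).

5080 J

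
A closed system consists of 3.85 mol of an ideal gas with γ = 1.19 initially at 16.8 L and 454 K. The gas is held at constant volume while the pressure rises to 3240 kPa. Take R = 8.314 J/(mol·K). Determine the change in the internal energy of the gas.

P₁ = nRT₁/V₁ = 3.85×8.314×454/16.8 = 865 kPa.
Isochoric: V stays 16.8 L; P/T = const ⇒ T₂ = 1700 K, P₂ = 3240 kPa.
For an ideal gas ΔU = nCvΔT with Cv = R/(γ−1) = 43.8 J/(mol·K).
ΔU = 3.85×43.8×(1700−454) = 210000 J.

210000 J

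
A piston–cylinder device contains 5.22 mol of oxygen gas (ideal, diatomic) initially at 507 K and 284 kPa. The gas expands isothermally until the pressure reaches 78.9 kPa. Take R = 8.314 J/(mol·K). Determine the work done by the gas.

V₁ = nRT₁/P₁ = 5.22×8.314×507/284 = 77.5 L.
Isothermal: T stays 507 K; PV = const ⇒ V₂ = 279 L, P₂ = 78.9 kPa.
W = nRT ln(V₂/V₁) = 5.22×8.314×507×ln(3.60) = 28200 J.

28200 J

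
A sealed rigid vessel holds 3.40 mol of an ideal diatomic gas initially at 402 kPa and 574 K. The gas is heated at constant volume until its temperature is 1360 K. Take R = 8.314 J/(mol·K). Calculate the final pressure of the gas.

952 kPa

V₁ = nRT₁/P₁ = 3.40×8.314×574/402 = 40.4 L.
Isochoric: V stays 40.4 L; P/T = const ⇒ T₂ = 1360 K, P₂ = 952 kPa.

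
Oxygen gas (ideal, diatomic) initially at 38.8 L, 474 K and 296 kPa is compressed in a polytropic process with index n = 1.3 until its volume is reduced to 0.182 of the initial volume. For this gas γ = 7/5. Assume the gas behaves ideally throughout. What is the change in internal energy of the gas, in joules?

n = P₁V₁/(RT₁) = 296×38.8/(8.314×474) = 2.91 mol.
Polytropic n=1.3: T₂ = T₁(V₁/V₂)^(n−1) = 474×(5.49)^0.30 = 790 K; P₂ = P₁(V₁/V₂)^n = 2710 kPa.
For an ideal gas ΔU = nCvΔT with Cv = (5/2)R = 20.8 J/(mol·K).
ΔU = 2.91×20.8×(790−474) = 19200 J.

19200 J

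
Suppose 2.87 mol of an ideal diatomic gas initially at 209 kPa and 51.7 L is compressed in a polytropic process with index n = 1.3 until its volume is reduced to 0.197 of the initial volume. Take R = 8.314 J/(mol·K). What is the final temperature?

T₁ = P₁V₁/(nR) = 209×51.7/(2.87×8.314) = 453 K.
Polytropic n=1.3: T₂ = T₁(V₁/V₂)^(n−1) = 453×(5.08)^0.30 = 737 K; P₂ = P₁(V₁/V₂)^n = 1730 kPa.

737 K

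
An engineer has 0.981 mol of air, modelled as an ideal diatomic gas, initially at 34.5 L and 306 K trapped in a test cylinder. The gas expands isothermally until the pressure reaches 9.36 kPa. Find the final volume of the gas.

267 L

P₁ = nRT₁/V₁ = 0.981×8.314×306/34.5 = 72.3 kPa.
Isothermal: T stays 306 K; PV = const ⇒ V₂ = 267 L, P₂ = 9.36 kPa.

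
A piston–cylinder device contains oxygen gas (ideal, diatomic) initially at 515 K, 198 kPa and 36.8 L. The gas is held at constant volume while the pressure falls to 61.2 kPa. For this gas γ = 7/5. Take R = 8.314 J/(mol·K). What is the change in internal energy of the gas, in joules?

-12600 J

n = P₁V₁/(RT₁) = 198×36.8/(8.314×515) = 1.70 mol.
Isochoric: V stays 36.8 L; P/T = const ⇒ T₂ = 159 K, P₂ = 61.2 kPa.
For an ideal gas ΔU = nCvΔT with Cv = (5/2)R = 20.8 J/(mol·K).
ΔU = 1.70×20.8×(159−515) = -12600 J.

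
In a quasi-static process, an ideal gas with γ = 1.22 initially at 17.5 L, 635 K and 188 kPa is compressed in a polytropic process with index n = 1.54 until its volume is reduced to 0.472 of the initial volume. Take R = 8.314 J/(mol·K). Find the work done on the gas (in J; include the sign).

n = P₁V₁/(RT₁) = 188×17.5/(8.314×635) = 0.623 mol.
Polytropic n=1.54: T₂ = T₁(V₁/V₂)^(n−1) = 635×(2.12)^0.54 = 952 K; P₂ = P₁(V₁/V₂)^n = 597 kPa.
W = (P₁V₁−P₂V₂)/(n−1) = (188×17.5−597×8.26)/0.54 = -3050 J.
Work done on the gas = −W_by = 3050 J.

3050 J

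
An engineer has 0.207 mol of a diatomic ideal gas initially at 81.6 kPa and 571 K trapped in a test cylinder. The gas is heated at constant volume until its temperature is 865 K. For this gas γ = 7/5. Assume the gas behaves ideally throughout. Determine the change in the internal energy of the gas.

1260 J

V₁ = nRT₁/P₁ = 0.207×8.314×571/81.6 = 12.0 L.
Isochoric: V stays 12.0 L; P/T = const ⇒ T₂ = 865 K, P₂ = 124 kPa.
For an ideal gas ΔU = nCvΔT with Cv = (5/2)R = 20.8 J/(mol·K).
ΔU = 0.207×20.8×(865−571) = 1260 J.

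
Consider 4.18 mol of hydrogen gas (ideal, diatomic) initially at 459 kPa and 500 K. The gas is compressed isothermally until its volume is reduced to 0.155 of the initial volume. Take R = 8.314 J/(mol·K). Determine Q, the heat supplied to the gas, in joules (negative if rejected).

-32400 J

V₁ = nRT₁/P₁ = 4.18×8.314×500/459 = 37.9 L.
Isothermal: T stays 500 K; PV = const ⇒ V₂ = 5.87 L, P₂ = 2960 kPa.
ΔU = 0 (ideal gas, T constant).
W = nRT ln(V₂/V₁) = 4.18×8.314×500×ln(0.155) = -32400 J.
Q = ΔU + W = -32400 J.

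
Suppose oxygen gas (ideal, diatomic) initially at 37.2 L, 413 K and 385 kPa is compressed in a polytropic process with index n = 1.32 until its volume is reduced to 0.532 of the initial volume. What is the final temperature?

Polytropic n=1.32: T₂ = T₁(V₁/V₂)^(n−1) = 413×(1.88)^0.32 = 505 K; P₂ = P₁(V₁/V₂)^n = 886 kPa.

505 K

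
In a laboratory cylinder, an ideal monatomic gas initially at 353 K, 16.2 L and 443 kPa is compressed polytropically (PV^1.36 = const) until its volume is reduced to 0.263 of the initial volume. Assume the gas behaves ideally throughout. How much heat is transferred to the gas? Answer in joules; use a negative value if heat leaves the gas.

n = P₁V₁/(RT₁) = 443×16.2/(8.314×353) = 2.45 mol.
Polytropic n=1.36: T₂ = T₁(V₁/V₂)^(n−1) = 353×(3.80)^0.36 = 571 K; P₂ = P₁(V₁/V₂)^n = 2720 kPa.
W = (P₁V₁−P₂V₂)/(n−1) = (443×16.2−2720×4.26)/0.36 = -12300 J.
ΔU = nCvΔT = 2.45×12.5×(571−353) = 6650 J.
Q = ΔU + W = -5660 J.

-5660 J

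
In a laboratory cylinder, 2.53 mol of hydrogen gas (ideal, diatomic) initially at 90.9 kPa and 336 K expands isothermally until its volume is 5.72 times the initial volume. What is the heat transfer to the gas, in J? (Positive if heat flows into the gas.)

12300 J

V₁ = nRT₁/P₁ = 2.53×8.314×336/90.9 = 77.8 L.
Isothermal: T stays 336 K; PV = const ⇒ V₂ = 445 L, P₂ = 15.9 kPa.
ΔU = 0 (ideal gas, T constant).
W = nRT ln(V₂/V₁) = 2.53×8.314×336×ln(5.72) = 12300 J.
Q = ΔU + W = 12300 J.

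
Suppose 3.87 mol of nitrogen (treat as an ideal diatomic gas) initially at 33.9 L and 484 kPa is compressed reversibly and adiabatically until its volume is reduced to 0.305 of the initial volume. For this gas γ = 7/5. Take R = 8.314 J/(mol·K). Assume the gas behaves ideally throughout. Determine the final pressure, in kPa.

2550 kPa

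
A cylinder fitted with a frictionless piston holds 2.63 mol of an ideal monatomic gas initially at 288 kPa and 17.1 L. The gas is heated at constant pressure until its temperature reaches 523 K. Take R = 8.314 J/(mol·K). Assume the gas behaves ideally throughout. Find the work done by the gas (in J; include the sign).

T₁ = P₁V₁/(nR) = 288×17.1/(2.63×8.314) = 225 K.
Isobaric: P stays 288 kPa; V/T = const ⇒ T₂ = 523 K, V₂ = 39.7 L.
W = PΔV = 288×(39.7−17.1) kPa·L = 6510 J.

6510 J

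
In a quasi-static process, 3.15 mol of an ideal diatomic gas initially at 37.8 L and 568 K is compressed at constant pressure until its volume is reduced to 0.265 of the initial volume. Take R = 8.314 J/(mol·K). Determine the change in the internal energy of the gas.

P₁ = nRT₁/V₁ = 3.15×8.314×568/37.8 = 394 kPa.
Isobaric: P stays 394 kPa; V/T = const ⇒ T₂ = 151 K, V₂ = 10.0 L.
For an ideal gas ΔU = nCvΔT with Cv = (5/2)R = 20.8 J/(mol·K).
ΔU = 3.15×20.8×(151−568) = -27300 J.

-27300 J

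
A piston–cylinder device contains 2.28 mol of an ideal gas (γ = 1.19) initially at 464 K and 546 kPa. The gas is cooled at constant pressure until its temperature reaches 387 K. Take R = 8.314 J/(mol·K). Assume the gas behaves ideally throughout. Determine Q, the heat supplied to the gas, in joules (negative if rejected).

V₁ = nRT₁/P₁ = 2.28×8.314×464/546 = 16.1 L.
Isobaric: P stays 546 kPa; V/T = const ⇒ T₂ = 387 K, V₂ = 13.4 L.
W = PΔV = 546×(13.4−16.1) kPa·L = -1460 J.
ΔU = nCvΔT = 2.28×43.8×(387−464) = -7680 J.
Q = ΔU + W = nCpΔT = -9140 J.

-9140 J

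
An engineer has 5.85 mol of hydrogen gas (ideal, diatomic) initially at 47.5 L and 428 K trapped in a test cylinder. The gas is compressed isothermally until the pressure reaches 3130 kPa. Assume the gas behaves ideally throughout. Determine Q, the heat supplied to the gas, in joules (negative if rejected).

-40900 J

P₁ = nRT₁/V₁ = 5.85×8.314×428/47.5 = 438 kPa.
Isothermal: T stays 428 K; PV = const ⇒ V₂ = 6.65 L, P₂ = 3130 kPa.
ΔU = 0 (ideal gas, T constant).
W = nRT ln(V₂/V₁) = 5.85×8.314×428×ln(0.140) = -40900 J.
Q = ΔU + W = -40900 J.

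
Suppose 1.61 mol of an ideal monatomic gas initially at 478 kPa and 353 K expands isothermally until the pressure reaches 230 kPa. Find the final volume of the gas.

20.5 L

V₁ = nRT₁/P₁ = 1.61×8.314×353/478 = 9.89 L.
Isothermal: T stays 353 K; PV = const ⇒ V₂ = 20.5 L, P₂ = 230 kPa.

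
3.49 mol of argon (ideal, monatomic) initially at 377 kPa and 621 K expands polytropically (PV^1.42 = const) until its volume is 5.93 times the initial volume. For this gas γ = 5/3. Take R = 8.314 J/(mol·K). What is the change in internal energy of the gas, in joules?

V₁ = nRT₁/P₁ = 3.49×8.314×621/377 = 47.8 L.
Polytropic n=1.42: T₂ = T₁(V₁/V₂)^(n−1) = 621×(0.169)^0.42 = 294 K; P₂ = P₁(V₁/V₂)^n = 30.1 kPa.
For an ideal gas ΔU = nCvΔT with Cv = (3/2)R = 12.5 J/(mol·K).
ΔU = 3.49×12.5×(294−621) = -14200 J.

-14200 J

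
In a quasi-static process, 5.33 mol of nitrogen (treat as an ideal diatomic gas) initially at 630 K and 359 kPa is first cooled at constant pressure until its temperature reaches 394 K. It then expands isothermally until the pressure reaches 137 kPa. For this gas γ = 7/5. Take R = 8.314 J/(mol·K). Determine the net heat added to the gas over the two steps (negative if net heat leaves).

V₁ = nRT₁/P₁ = 5.33×8.314×630/359 = 77.8 L.
Step 1 — Isobaric: P stays 359 kPa; V/T = const ⇒ T₂ = 394 K, V₂ = 48.6 L.
W = PΔV = 359×(48.6−77.8) kPa·L = -10500 J.
ΔU = nCvΔT = 5.33×20.8×(394−630) = -26100 J.
Q = ΔU + W = nCpΔT = -36600 J.
State after step 1: P = 359 kPa, V = 48.6 L, T = 394 K.
Step 2 — Isothermal: T stays 394 K; PV = const ⇒ V₂ = 127 L, P₂ = 137 kPa.
ΔU = 0 (ideal gas, T constant).
W = nRT ln(V₂/V₁) = 5.33×8.314×394×ln(2.62) = 16800 J.
Q = ΔU + W = 16800 J.
Net over both steps: W = 6360 J, Q = -19800 J, ΔU = -26100 J.

-19800 J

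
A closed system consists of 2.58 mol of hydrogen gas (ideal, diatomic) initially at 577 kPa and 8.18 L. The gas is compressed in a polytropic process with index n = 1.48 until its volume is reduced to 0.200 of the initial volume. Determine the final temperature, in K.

476 K

T₁ = P₁V₁/(nR) = 577×8.18/(2.58×8.314) = 220 K.
Polytropic n=1.48: T₂ = T₁(V₁/V₂)^(n−1) = 220×(5.00)^0.48 = 476 K; P₂ = P₁(V₁/V₂)^n = 6250 kPa.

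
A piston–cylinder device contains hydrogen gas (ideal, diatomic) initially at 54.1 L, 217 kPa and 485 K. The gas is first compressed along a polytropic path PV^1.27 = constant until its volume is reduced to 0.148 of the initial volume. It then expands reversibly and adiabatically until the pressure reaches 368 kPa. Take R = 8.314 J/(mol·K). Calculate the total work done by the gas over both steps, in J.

n = P₁V₁/(RT₁) = 217×54.1/(8.314×485) = 2.91 mol.
Step 1 — Polytropic n=1.27: T₂ = T₁(V₁/V₂)^(n−1) = 485×(6.76)^0.27 = 812 K; P₂ = P₁(V₁/V₂)^n = 2460 kPa.
W = (P₁V₁−P₂V₂)/(n−1) = (217×54.1−2460×8.01)/0.27 = -29400 J.
ΔU = nCvΔT = 2.91×20.8×(812−485) = 19800 J.
Q = ΔU + W = -9540 J.
State after step 1: P = 2460 kPa, V = 8.01 L, T = 812 K.
Step 2 — Adiabatic: T₂/T₁ = (P₂/P₁)^((γ−1)/γ) ⇒ T₂ = 812×(0.150)^0.286 = 472 K; V₂ = 31.1 L.
ΔU = nCvΔT = 2.91×20.8×(472−812) = -20600 J.
Q = 0 for an adiabatic process, so W = −ΔU = 20600 J.
Net over both steps: W = -8770 J, Q = -9540 J, ΔU = -767 J.

-8770 J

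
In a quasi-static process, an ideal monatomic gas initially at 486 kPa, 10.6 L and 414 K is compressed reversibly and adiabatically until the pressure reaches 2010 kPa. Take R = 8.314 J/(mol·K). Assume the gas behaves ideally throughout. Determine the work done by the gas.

-5910 J

n = P₁V₁/(RT₁) = 486×10.6/(8.314×414) = 1.50 mol.
Adiabatic: T₂/T₁ = (P₂/P₁)^((γ−1)/γ) ⇒ T₂ = 414×(4.14)^0.400 = 731 K; V₂ = 4.52 L.
ΔU = nCvΔT = 1.50×12.5×(731−414) = 5910 J.
Q = 0 for an adiabatic process, so W = −ΔU = -5910 J.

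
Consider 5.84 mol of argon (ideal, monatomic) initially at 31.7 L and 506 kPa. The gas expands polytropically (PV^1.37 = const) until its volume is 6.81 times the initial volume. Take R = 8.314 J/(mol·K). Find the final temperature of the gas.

T₁ = P₁V₁/(nR) = 506×31.7/(5.84×8.314) = 330 K.
Polytropic n=1.37: T₂ = T₁(V₁/V₂)^(n−1) = 330×(0.147)^0.37 = 162 K; P₂ = P₁(V₁/V₂)^n = 36.5 kPa.

162 K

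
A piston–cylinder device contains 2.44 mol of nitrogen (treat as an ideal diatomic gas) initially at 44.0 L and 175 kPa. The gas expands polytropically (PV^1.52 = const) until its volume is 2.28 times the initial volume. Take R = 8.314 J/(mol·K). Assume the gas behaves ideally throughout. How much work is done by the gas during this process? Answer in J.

5160 J

T₁ = P₁V₁/(nR) = 175×44.0/(2.44×8.314) = 380 K.
Polytropic n=1.52: T₂ = T₁(V₁/V₂)^(n−1) = 380×(0.439)^0.52 = 247 K; P₂ = P₁(V₁/V₂)^n = 50.0 kPa.
W = (P₁V₁−P₂V₂)/(n−1) = (175×44.0−50.0×100)/0.52 = 5160 J.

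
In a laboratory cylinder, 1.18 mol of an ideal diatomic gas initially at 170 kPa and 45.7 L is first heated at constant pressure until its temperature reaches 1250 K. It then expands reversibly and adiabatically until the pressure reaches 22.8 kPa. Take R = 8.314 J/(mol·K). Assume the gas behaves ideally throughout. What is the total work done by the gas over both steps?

17900 J

T₁ = P₁V₁/(nR) = 170×45.7/(1.18×8.314) = 792 K.
Step 1 — Isobaric: P stays 170 kPa; V/T = const ⇒ T₂ = 1250 K, V₂ = 72.1 L.
W = PΔV = 170×(72.1−45.7) kPa·L = 4490 J.
ΔU = nCvΔT = 1.18×20.8×(1250−792) = 11200 J.
Q = ΔU + W = nCpΔT = 15700 J.
State after step 1: P = 170 kPa, V = 72.1 L, T = 1250 K.
Step 2 — Adiabatic: T₂/T₁ = (P₂/P₁)^((γ−1)/γ) ⇒ T₂ = 1250×(0.134)^0.286 = 704 K; V₂ = 303 L.
ΔU = nCvΔT = 1.18×20.8×(704−1250) = -13400 J.
Q = 0 for an adiabatic process, so W = −ΔU = 13400 J.
Net over both steps: W = 17900 J, Q = 15700 J, ΔU = -2150 J.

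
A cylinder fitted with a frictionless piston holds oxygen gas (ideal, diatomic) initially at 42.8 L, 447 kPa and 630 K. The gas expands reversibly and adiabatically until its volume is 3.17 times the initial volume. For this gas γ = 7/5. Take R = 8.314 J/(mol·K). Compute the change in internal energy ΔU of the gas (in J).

n = P₁V₁/(RT₁) = 447×42.8/(8.314×630) = 3.65 mol.
Adiabatic: TV^(γ−1) = const ⇒ T₂ = 630×(0.315)^0.400 = 397 K; PV^γ = const ⇒ P₂ = 88.9 kPa.
For an ideal gas ΔU = nCvΔT with Cv = (5/2)R = 20.8 J/(mol·K).
ΔU = 3.65×20.8×(397−630) = -17700 J.

-17700 J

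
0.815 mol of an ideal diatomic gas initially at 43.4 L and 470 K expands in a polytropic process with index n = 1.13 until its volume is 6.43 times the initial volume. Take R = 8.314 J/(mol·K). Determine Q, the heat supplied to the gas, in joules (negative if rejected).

3550 J

P₁ = nRT₁/V₁ = 0.815×8.314×470/43.4 = 73.4 kPa.
Polytropic n=1.13: T₂ = T₁(V₁/V₂)^(n−1) = 470×(0.156)^0.13 = 369 K; P₂ = P₁(V₁/V₂)^n = 8.96 kPa.
W = (P₁V₁−P₂V₂)/(n−1) = (73.4×43.4−8.96×279)/0.13 = 5260 J.
ΔU = nCvΔT = 0.815×20.8×(369−470) = -1710 J.
Q = ΔU + W = 3550 J.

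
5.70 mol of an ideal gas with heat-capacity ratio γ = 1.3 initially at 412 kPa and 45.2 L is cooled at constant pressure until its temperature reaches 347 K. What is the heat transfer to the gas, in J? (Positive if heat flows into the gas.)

T₁ = P₁V₁/(nR) = 412×45.2/(5.70×8.314) = 393 K.
Isobaric: P stays 412 kPa; V/T = const ⇒ T₂ = 347 K, V₂ = 39.9 L.
W = PΔV = 412×(39.9−45.2) kPa·L = -2180 J.
ΔU = nCvΔT = 5.70×27.7×(347−393) = -7260 J.
Q = ΔU + W = nCpΔT = -9440 J.

-9440 J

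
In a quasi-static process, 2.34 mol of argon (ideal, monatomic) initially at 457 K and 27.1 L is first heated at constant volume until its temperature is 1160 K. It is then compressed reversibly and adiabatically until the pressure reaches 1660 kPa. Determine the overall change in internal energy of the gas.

P₁ = nRT₁/V₁ = 2.34×8.314×457/27.1 = 328 kPa.
Step 1 — Isochoric: V stays 27.1 L; P/T = const ⇒ T₂ = 1160 K, P₂ = 833 kPa.
W = 0 (no volume change).
ΔU = nCvΔT = 2.34×12.5×(1160−457) = 20500 J.
Q = ΔU = 20500 J.
State after step 1: P = 833 kPa, V = 27.1 L, T = 1160 K.
Step 2 — Adiabatic: T₂/T₁ = (P₂/P₁)^((γ−1)/γ) ⇒ T₂ = 1160×(1.99)^0.400 = 1530 K; V₂ = 17.9 L.
ΔU = nCvΔT = 2.34×12.5×(1530−1160) = 10800 J.
Q = 0 for an adiabatic process, so W = −ΔU = -10800 J.
Net over both steps: W = -10800 J, Q = 20500 J, ΔU = 31300 J.

31300 J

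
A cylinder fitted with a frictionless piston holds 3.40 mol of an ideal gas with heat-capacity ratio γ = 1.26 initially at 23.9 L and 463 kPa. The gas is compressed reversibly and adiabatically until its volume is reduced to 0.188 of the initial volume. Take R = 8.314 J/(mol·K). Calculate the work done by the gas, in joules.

-23200 J

T₁ = P₁V₁/(nR) = 463×23.9/(3.40×8.314) = 391 K.
Adiabatic: TV^(γ−1) = const ⇒ T₂ = 391×(5.32)^0.260 = 605 K; PV^γ = const ⇒ P₂ = 3800 kPa.
ΔU = nCvΔT = 3.40×32.0×(605−391) = 23200 J.
Q = 0 for an adiabatic process, so W = −ΔU = -23200 J.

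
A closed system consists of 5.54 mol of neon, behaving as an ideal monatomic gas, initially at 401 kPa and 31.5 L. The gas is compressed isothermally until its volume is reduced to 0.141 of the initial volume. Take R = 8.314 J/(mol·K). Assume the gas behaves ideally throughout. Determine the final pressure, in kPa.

T₁ = P₁V₁/(nR) = 401×31.5/(5.54×8.314) = 274 K.
Isothermal: T stays 274 K; PV = const ⇒ V₂ = 4.44 L, P₂ = 2840 kPa.

2840 kPa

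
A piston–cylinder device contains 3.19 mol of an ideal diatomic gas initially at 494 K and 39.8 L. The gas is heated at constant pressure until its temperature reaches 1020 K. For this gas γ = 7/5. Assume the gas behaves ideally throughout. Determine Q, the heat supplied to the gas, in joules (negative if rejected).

P₁ = nRT₁/V₁ = 3.19×8.314×494/39.8 = 329 kPa.
Isobaric: P stays 329 kPa; V/T = const ⇒ T₂ = 1020 K, V₂ = 82.2 L.
W = PΔV = 329×(82.2−39.8) kPa·L = 14000 J.
ΔU = nCvΔT = 3.19×20.8×(1020−494) = 34900 J.
Q = ΔU + W = nCpΔT = 48800 J.

48800 J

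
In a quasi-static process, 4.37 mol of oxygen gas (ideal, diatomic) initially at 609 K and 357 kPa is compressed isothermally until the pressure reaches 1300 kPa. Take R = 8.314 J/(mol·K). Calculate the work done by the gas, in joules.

-28600 J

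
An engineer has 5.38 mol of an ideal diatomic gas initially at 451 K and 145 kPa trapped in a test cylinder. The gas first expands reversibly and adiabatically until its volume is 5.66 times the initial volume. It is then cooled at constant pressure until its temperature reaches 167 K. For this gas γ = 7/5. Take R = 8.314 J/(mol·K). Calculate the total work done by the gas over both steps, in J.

22600 J

V₁ = nRT₁/P₁ = 5.38×8.314×451/145 = 139 L.
Step 1 — Adiabatic: TV^(γ−1) = const ⇒ T₂ = 451×(0.177)^0.400 = 225 K; PV^γ = const ⇒ P₂ = 12.8 kPa.
ΔU = nCvΔT = 5.38×20.8×(225−451) = -25200 J.
Q = 0 for an adiabatic process, so W = −ΔU = 25200 J.
State after step 1: P = 12.8 kPa, V = 787 L, T = 225 K.
Step 2 — Isobaric: P stays 12.8 kPa; V/T = const ⇒ T₂ = 167 K, V₂ = 583 L.
W = PΔV = 12.8×(583−787) kPa·L = -2610 J.
ΔU = nCvΔT = 5.38×20.8×(167−225) = -6540 J.
Q = ΔU + W = nCpΔT = -9150 J.
Net over both steps: W = 22600 J, Q = -9150 J, ΔU = -31800 J.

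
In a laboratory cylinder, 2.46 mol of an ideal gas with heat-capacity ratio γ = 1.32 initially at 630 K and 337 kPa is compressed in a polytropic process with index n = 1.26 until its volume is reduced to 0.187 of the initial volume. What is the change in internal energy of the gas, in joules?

V₁ = nRT₁/P₁ = 2.46×8.314×630/337 = 38.2 L.
Polytropic n=1.26: T₂ = T₁(V₁/V₂)^(n−1) = 630×(5.35)^0.26 = 974 K; P₂ = P₁(V₁/V₂)^n = 2790 kPa.
For an ideal gas ΔU = nCvΔT with Cv = R/(γ−1) = 26.0 J/(mol·K).
ΔU = 2.46×26.0×(974−630) = 22000 J.

22000 J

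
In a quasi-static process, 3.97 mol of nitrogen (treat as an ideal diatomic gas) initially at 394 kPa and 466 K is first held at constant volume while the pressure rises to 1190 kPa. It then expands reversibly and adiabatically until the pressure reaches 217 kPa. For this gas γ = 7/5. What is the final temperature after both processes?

V₁ = nRT₁/P₁ = 3.97×8.314×466/394 = 39.0 L.
Step 1 — Isochoric: V stays 39.0 L; P/T = const ⇒ T₂ = 1410 K, P₂ = 1190 kPa.
W = 0 (no volume change).
ΔU = nCvΔT = 3.97×20.8×(1410−466) = 77700 J.
Q = ΔU = 77700 J.
State after step 1: P = 1190 kPa, V = 39.0 L, T = 1410 K.
Step 2 — Adiabatic: T₂/T₁ = (P₂/P₁)^((γ−1)/γ) ⇒ T₂ = 1410×(0.182)^0.286 = 866 K; V₂ = 132 L.
ΔU = nCvΔT = 3.97×20.8×(866−1410) = -44700 J.
Q = 0 for an adiabatic process, so W = −ΔU = 44700 J.
Net over both steps: W = 44700 J, Q = 77700 J, ΔU = 33000 J.

866 K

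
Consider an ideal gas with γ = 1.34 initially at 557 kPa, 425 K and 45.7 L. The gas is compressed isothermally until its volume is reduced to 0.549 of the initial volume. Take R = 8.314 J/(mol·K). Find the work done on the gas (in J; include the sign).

15300 J

n = P₁V₁/(RT₁) = 557×45.7/(8.314×425) = 7.20 mol.
Isothermal: T stays 425 K; PV = const ⇒ V₂ = 25.1 L, P₂ = 1010 kPa.
W = nRT ln(V₂/V₁) = 7.20×8.314×425×ln(0.549) = -15300 J.
Work done on the gas = −W_by = 15300 J.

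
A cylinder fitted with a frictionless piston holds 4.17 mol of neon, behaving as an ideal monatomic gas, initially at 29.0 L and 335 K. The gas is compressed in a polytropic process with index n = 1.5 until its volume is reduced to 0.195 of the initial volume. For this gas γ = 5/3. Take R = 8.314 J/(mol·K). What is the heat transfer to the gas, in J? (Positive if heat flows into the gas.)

P₁ = nRT₁/V₁ = 4.17×8.314×335/29.0 = 400 kPa.
Polytropic n=1.5: T₂ = T₁(V₁/V₂)^(n−1) = 335×(5.13)^0.50 = 759 K; P₂ = P₁(V₁/V₂)^n = 4650 kPa.
W = (P₁V₁−P₂V₂)/(n−1) = (400×29.0−4650×5.66)/0.50 = -29400 J.
ΔU = nCvΔT = 4.17×12.5×(759−335) = 22000 J.
Q = ΔU + W = -7340 J.

-7340 J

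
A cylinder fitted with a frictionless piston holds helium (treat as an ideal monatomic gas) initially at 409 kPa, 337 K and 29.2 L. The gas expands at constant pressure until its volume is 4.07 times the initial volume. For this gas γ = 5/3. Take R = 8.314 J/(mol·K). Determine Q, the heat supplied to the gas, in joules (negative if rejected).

91700 J

n = P₁V₁/(RT₁) = 409×29.2/(8.314×337) = 4.26 mol.
Isobaric: P stays 409 kPa; V/T = const ⇒ T₂ = 1370 K, V₂ = 119 L.
W = PΔV = 409×(119−29.2) kPa·L = 36700 J.
ΔU = nCvΔT = 4.26×12.5×(1370−337) = 55000 J.
Q = ΔU + W = nCpΔT = 91700 J.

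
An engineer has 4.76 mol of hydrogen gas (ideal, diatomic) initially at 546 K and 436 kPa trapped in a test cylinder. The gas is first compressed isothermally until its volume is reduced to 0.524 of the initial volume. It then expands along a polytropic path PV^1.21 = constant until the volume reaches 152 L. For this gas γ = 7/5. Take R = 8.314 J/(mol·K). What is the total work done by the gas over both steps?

V₁ = nRT₁/P₁ = 4.76×8.314×546/436 = 49.6 L.
Step 1 — Isothermal: T stays 546 K; PV = const ⇒ V₂ = 26.0 L, P₂ = 832 kPa.
ΔU = 0 (ideal gas, T constant).
W = nRT ln(V₂/V₁) = 4.76×8.314×546×ln(0.524) = -14000 J.
Q = ΔU + W = -14000 J.
State after step 1: P = 832 kPa, V = 26.0 L, T = 546 K.
Step 2 — Polytropic n=1.21: T₂ = T₁(V₁/V₂)^(n−1) = 546×(0.171)^0.21 = 377 K; P₂ = P₁(V₁/V₂)^n = 98.1 kPa.
W = (P₁V₁−P₂V₂)/(n−1) = (832×26.0−98.1×152)/0.21 = 31900 J.
ΔU = nCvΔT = 4.76×20.8×(377−546) = -16700 J.
Q = ΔU + W = 15200 J.
Net over both steps: W = 17900 J, Q = 1190 J, ΔU = -16700 J.

17900 J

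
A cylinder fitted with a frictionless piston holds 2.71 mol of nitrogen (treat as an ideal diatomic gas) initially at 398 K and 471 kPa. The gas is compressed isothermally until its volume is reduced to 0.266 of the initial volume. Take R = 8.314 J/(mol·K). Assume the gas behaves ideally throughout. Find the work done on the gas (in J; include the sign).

11900 J

V₁ = nRT₁/P₁ = 2.71×8.314×398/471 = 19.0 L.
Isothermal: T stays 398 K; PV = const ⇒ V₂ = 5.06 L, P₂ = 1770 kPa.
W = nRT ln(V₂/V₁) = 2.71×8.314×398×ln(0.266) = -11900 J.
Work done on the gas = −W_by = 11900 J.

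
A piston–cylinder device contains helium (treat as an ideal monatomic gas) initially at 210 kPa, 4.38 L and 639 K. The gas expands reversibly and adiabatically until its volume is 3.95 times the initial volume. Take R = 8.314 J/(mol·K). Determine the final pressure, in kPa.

Adiabatic: TV^(γ−1) = const ⇒ T₂ = 639×(0.253)^0.667 = 256 K; PV^γ = const ⇒ P₂ = 21.3 kPa.

21.3 kPa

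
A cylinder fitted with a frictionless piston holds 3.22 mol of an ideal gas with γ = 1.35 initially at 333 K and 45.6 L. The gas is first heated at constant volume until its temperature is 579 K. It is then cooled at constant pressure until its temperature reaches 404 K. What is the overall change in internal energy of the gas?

5430 J

P₁ = nRT₁/V₁ = 3.22×8.314×333/45.6 = 195 kPa.
Step 1 — Isochoric: V stays 45.6 L; P/T = const ⇒ T₂ = 579 K, P₂ = 340 kPa.
W = 0 (no volume change).
ΔU = nCvΔT = 3.22×23.8×(579−333) = 18800 J.
Q = ΔU = 18800 J.
State after step 1: P = 340 kPa, V = 45.6 L, T = 579 K.
Step 2 — Isobaric: P stays 340 kPa; V/T = const ⇒ T₂ = 404 K, V₂ = 31.8 L.
W = PΔV = 340×(31.8−45.6) kPa·L = -4680 J.
ΔU = nCvΔT = 3.22×23.8×(404−579) = -13400 J.
Q = ΔU + W = nCpΔT = -18100 J.
Net over both steps: W = -4680 J, Q = 746 J, ΔU = 5430 J.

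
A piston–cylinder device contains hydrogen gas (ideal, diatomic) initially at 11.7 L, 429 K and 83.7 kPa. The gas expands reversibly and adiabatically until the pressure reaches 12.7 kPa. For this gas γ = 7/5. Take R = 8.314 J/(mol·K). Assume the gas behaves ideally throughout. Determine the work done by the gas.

n = P₁V₁/(RT₁) = 83.7×11.7/(8.314×429) = 0.275 mol.
Adiabatic: T₂/T₁ = (P₂/P₁)^((γ−1)/γ) ⇒ T₂ = 429×(0.152)^0.286 = 250 K; V₂ = 45.0 L.
ΔU = nCvΔT = 0.275×20.8×(250−429) = -1020 J.
Q = 0 for an adiabatic process, so W = −ΔU = 1020 J.

1020 J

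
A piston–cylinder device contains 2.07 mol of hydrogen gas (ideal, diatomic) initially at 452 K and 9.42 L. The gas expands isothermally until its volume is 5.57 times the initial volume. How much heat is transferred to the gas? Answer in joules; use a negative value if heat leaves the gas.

13400 J

P₁ = nRT₁/V₁ = 2.07×8.314×452/9.42 = 826 kPa.
Isothermal: T stays 452 K; PV = const ⇒ V₂ = 52.5 L, P₂ = 148 kPa.
ΔU = 0 (ideal gas, T constant).
W = nRT ln(V₂/V₁) = 2.07×8.314×452×ln(5.57) = 13400 J.
Q = ΔU + W = 13400 J.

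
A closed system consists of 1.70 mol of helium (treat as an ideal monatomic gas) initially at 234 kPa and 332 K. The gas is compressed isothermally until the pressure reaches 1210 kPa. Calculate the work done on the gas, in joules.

7710 J

V₁ = nRT₁/P₁ = 1.70×8.314×332/234 = 20.1 L.
Isothermal: T stays 332 K; PV = const ⇒ V₂ = 3.88 L, P₂ = 1210 kPa.
W = nRT ln(V₂/V₁) = 1.70×8.314×332×ln(0.193) = -7710 J.
Work done on the gas = −W_by = 7710 J.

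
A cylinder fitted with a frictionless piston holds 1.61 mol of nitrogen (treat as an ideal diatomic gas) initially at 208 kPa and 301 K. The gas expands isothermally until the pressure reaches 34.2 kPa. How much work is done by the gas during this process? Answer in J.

7270 J

V₁ = nRT₁/P₁ = 1.61×8.314×301/208 = 19.4 L.
Isothermal: T stays 301 K; PV = const ⇒ V₂ = 118 L, P₂ = 34.2 kPa.
W = nRT ln(V₂/V₁) = 1.61×8.314×301×ln(6.08) = 7270 J.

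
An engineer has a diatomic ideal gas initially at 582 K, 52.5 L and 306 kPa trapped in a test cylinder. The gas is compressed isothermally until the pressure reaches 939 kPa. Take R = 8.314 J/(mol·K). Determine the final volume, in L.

17.1 L

Isothermal: T stays 582 K; PV = const ⇒ V₂ = 17.1 L, P₂ = 939 kPa.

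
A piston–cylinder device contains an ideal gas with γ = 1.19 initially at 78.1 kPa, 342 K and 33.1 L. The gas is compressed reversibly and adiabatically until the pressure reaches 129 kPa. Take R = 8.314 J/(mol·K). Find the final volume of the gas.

Adiabatic: T₂/T₁ = (P₂/P₁)^((γ−1)/γ) ⇒ T₂ = 342×(1.65)^0.160 = 371 K; V₂ = 21.7 L.

21.7 L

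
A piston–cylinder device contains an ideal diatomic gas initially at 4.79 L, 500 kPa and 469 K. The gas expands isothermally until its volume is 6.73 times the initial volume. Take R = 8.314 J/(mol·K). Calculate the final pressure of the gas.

74.3 kPa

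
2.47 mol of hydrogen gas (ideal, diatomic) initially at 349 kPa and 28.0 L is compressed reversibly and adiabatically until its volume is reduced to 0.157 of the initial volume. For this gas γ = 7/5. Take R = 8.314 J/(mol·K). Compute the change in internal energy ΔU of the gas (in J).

26800 J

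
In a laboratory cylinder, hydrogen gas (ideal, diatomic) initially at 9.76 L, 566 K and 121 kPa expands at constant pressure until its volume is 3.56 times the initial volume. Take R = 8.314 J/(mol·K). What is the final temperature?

2010 K

Isobaric: P stays 121 kPa; V/T = const ⇒ T₂ = 2010 K, V₂ = 34.7 L.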